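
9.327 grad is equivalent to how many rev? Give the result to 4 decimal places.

0.0233 rev

1 grad = 0.00250000 revolutions.
So 9.327 × 0.00250000 ≈ 0.0233 rev.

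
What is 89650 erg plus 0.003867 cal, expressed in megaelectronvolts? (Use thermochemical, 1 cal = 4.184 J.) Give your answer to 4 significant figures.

89650 erg = 5.59551 × 10^10 MeV and 0.003867 cal = 1.00985 × 10^11 MeV.
5.59551 × 10^10 + 1.00985 × 10^11 ≈ 1.569 × 10^11 MeV.

1.569 × 10^11 MeV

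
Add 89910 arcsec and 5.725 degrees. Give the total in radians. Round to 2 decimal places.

0.54 radians

89910 arcsec = 0.435896 rad and 5.725 ° = 0.0999201 rad.
0.435896 + 0.0999201 ≈ 0.54 rad.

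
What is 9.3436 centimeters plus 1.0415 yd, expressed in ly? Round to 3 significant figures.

1.11e-16 ly

9.3436 cm = 9.87619e-18 ly and 1.0415 yd = 1.00663e-16 ly.
9.87619e-18 + 1.00663e-16 ≈ 1.11e-16 ly.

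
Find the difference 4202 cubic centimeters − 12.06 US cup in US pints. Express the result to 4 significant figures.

2.850 US pt

4202 cm³ = 8.88041 US pt and 12.06 US cup = 6.03000 US pt.
8.88041 − 6.03000 ≈ 2.850 US pt.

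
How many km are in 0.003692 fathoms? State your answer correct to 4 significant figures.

6.752 × 10^-6 km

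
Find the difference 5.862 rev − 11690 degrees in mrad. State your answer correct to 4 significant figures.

-167200 mrad

5.862 rev = 36832.0 mrad and 11690 ° = 204029 mrad.
36832.0 − 204029 ≈ -167200 mrad.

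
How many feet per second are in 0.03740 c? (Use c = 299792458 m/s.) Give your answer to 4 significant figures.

1 c = 9.83571 × 10^8 ft/s.
So 0.03740 × 9.83571 × 10^8 ≈ 3.679 × 10^7 ft/s.

3.679 × 10^7 ft/s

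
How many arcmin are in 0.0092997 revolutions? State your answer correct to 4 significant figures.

200.9 arcmin

1 revolution = 21600.0 arcmin.
Thus 0.0092997 × 21600.0 ≈ 200.9 arcmin.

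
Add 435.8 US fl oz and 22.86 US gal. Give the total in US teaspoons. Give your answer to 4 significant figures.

20170 US teaspoons

435.8 US fl oz = 2614.80 US tsp and 22.86 US gal = 17556.5 US tsp.
2614.80 + 17556.5 ≈ 20170 US tsp.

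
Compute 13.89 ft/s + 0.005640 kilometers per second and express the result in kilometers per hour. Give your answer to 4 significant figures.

13.89 ft/s = 15.2412 km/h and 0.005640 km/s = 20.3040 km/h.
15.2412 + 20.3040 ≈ 35.55 km/h.

35.55 km/h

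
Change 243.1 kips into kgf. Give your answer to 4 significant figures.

1 kip = 453.592 kilograms-force.
243.1 × 453.592 ≈ 110300 kgf.

110300 kgf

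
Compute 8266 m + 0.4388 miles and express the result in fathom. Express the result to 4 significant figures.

4906 fathom

8266 m = 4519.90 fathom and 0.4388 mi = 386.144 fathom.
4519.90 + 386.144 ≈ 4906 fathom.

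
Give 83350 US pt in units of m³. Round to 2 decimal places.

39.44 m³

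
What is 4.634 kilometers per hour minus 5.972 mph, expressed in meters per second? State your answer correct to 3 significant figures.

4.634 km/h = 1.28722 m/s and 5.972 mph = 2.66972 m/s.
1.28722 − 2.66972 ≈ -1.38 m/s.

-1.38 m/s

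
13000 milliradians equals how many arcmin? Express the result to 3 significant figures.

44700 arcminutes

1 milliradian = 3.43775 arcmin.
Then 13000 × 3.43775 ≈ 44700 arcmin.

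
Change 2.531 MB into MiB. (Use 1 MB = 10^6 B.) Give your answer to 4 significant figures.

2.414 MiB

1 megabyte = 0.953674 MiB.
So 2.531 × 0.953674 ≈ 2.414 MiB.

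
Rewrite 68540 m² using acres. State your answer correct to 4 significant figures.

16.94 acre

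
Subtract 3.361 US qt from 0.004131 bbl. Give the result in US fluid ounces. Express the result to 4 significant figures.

-85.34 US fl oz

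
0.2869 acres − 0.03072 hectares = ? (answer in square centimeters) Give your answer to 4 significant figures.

0.2869 acre = 1.16104 × 10^7 cm² and 0.03072 ha = 3.07200 × 10^6 cm².
1.16104 × 10^7 − 3.07200 × 10^6 ≈ 8.538 × 10^6 cm².

8.538 × 10^6 square centimeters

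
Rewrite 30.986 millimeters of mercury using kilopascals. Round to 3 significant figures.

4.13 kilopascals

1 millimeter of mercury = 0.133322 kPa.
30.986 × 0.133322 ≈ 4.13 kPa.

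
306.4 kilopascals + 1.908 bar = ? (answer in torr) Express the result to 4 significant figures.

3729 torr

306.4 kPa = 2298.19 torr and 1.908 bar = 1431.12 torr.
2298.19 + 1431.12 ≈ 3729 torr.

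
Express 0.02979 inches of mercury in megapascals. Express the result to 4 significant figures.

1 inch of mercury = 0.00338639 MPa.
So 0.02979 × 0.00338639 ≈ 0.0001009 MPa.

0.0001009 megapascals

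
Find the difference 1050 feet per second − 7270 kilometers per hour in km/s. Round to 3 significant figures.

1050 ft/s = 0.320040 km/s and 7270 km/h = 2.01944 km/s.
0.320040 − 2.01944 ≈ -1.70 km/s.

-1.70 kilometers per second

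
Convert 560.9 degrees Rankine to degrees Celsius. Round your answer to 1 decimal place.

°R = (°C + 273.15) × 9/5.
Applying the formula gives 38.5 °C.

38.5 °C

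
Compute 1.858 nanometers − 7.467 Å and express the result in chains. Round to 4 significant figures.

5.524e-11 chain

1.858 nm = 9.23606e-11 chain and 7.467 Å = 3.71182e-11 chain.
9.23606e-11 − 3.71182e-11 ≈ 5.524e-11 chain.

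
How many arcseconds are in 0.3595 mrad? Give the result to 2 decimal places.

74.15 arcsec

1 milliradian = 206.265 arcseconds.
0.3595 × 206.265 ≈ 74.15 arcsec.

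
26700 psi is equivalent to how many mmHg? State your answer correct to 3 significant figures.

1.38e+6 mmHg

1 psi = 51.7149 millimeters of mercury.
Then 26700 × 51.7149 ≈ 1.38e+6 mmHg.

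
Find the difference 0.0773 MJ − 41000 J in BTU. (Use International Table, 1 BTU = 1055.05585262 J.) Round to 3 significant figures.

0.0773 MJ = 73.2663 BTU and 41000 J = 38.8605 BTU.
73.2663 − 38.8605 ≈ 34.4 BTU.

34.4 BTU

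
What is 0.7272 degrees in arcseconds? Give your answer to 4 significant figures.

2618 arcsec

1 ° = 3600.00 arcsec.
0.7272 × 3600.00 ≈ 2618 arcsec.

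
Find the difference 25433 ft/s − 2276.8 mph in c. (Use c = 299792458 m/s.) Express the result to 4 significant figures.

25433 ft/s = 2.58578e-5 c and 2276.8 mph = 3.39508e-6 c.
2.58578e-5 − 3.39508e-6 ≈ 2.246e-5 c.

2.246e-5 c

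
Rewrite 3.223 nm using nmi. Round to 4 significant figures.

1.740e-12 nmi

1 nanometer = 5.39957e-13 nmi.
3.223 × 5.39957e-13 ≈ 1.740e-12 nmi.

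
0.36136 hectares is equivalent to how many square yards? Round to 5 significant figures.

4321.8 yd²

1 hectare = 11959.9 yd².
0.36136 × 11959.9 ≈ 4321.8 yd².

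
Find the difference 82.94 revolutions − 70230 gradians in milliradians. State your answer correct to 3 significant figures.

82.94 rev = 521127 mrad and 70230 grad = 1.10317e+6 mrad.
521127 − 1.10317e+6 ≈ -582000 mrad.

-582000 mrad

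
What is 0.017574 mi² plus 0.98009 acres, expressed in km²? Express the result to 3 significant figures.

0.017574 mi² = 0.0455165 km² and 0.98009 acre = 0.00396628 km².
0.0455165 + 0.00396628 ≈ 0.0495 km².

0.0495 km²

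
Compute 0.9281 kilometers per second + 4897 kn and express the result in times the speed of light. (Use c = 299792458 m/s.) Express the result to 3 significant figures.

1.15 × 10^-5 c

0.9281 km/s = 3.09581 × 10^-6 c and 4897 kn = 8.40326 × 10^-6 c.
3.09581 × 10^-6 + 8.40326 × 10^-6 ≈ 1.15 × 10^-5 c.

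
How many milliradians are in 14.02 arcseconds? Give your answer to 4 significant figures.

0.06797 mrad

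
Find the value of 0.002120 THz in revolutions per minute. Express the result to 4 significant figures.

1 THz = 6.00000e+13 rpm.
Thus 0.002120 × 6.00000e+13 ≈ 1.272e+11 rpm.

1.272e+11 rpm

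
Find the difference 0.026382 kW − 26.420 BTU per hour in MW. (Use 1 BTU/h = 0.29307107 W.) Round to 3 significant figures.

1.86 × 10^-5 megawatts

0.026382 kW = 2.63820 × 10^-5 MW and 26.420 BTU/h = 7.74294 × 10^-6 MW.
2.63820 × 10^-5 − 7.74294 × 10^-6 ≈ 1.86 × 10^-5 MW.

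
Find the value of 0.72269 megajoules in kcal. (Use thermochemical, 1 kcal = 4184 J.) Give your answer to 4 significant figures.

1 MJ = 239.006 kilocalories.
Thus 0.72269 × 239.006 ≈ 172.7 kcal.

172.7 kcal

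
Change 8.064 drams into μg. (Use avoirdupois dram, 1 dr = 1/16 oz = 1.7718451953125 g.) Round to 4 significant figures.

1.429 × 10^7 μg

1 dram = 1.77185 × 10^6 micrograms.
Thus 8.064 × 1.77185 × 10^6 ≈ 1.429 × 10^7 μg.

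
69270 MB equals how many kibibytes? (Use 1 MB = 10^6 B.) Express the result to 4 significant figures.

1 MB = 976.5625 KiB.
So 69270 × 976.5625 ≈ 6.765 × 10^7 KiB.

6.765 × 10^7 KiB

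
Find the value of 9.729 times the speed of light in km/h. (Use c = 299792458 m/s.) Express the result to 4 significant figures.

1 c = 1.07925e+9 km/h.
Then 9.729 × 1.07925e+9 ≈ 1.050e+10 km/h.

1.050e+10 km/h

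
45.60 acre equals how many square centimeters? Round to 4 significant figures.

1.845e+9 cm²

1 acre = 4.04686e+7 cm².
So 45.60 × 4.04686e+7 ≈ 1.845e+9 cm².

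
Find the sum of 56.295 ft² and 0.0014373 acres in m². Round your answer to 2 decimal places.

11.05 square meters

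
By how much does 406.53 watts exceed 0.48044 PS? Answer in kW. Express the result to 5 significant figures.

0.053167 kilowatts

406.53 W = 0.406530 kW and 0.48044 PS = 0.353363 kW.
0.406530 − 0.353363 ≈ 0.053167 kW.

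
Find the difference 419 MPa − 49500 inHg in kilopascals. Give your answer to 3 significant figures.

251000 kPa

419 MPa = 419000 kPa and 49500 inHg = 167626 kPa.
419000 − 167626 ≈ 251000 kPa.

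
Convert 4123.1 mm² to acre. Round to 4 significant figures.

1 square millimeter = 2.47105e-10 acres.
Thus 4123.1 × 2.47105e-10 ≈ 1.019e-6 acre.

1.019e-6 acre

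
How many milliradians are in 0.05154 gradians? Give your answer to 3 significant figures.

1 gradian = 15.7080 mrad.
0.05154 × 15.7080 ≈ 0.810 mrad.

0.810 milliradians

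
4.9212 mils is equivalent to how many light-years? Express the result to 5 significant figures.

1 mil = 2.68478 × 10^-21 light-years.
4.9212 × 2.68478 × 10^-21 ≈ 1.3212 × 10^-20 ly.

1.3212 × 10^-20 light-years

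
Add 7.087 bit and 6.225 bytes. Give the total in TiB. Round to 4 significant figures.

7.087 bit = 8.05699e-13 TiB and 6.225 B = 5.66160e-12 TiB.
8.05699e-13 + 5.66160e-12 ≈ 6.467e-12 TiB.

6.467e-12 TiB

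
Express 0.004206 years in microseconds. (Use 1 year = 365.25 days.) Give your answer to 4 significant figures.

1 year = 3.15576 × 10^13 μs.
Then 0.004206 × 3.15576 × 10^13 ≈ 1.327 × 10^11 μs.

1.327 × 10^11 μs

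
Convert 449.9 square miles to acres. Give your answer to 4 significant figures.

287900 acres

1 square mile = 640.000 acre.
So 449.9 × 640.000 ≈ 287900 acre.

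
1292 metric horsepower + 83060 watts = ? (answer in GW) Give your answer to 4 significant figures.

0.001033 gigawatts

1292 PS = 0.000950264 GW and 83060 W = 8.30600e-5 GW.
0.000950264 + 8.30600e-5 ≈ 0.001033 GW.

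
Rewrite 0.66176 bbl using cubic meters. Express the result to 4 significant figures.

0.1052 cubic meters

1 bbl = 0.158987 cubic meters.
Thus 0.66176 × 0.158987 ≈ 0.1052 m³.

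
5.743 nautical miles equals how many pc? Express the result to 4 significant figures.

1 nautical mile = 6.00192 × 10^-14 pc.
So 5.743 × 6.00192 × 10^-14 ≈ 3.447 × 10^-13 pc.

3.447 × 10^-13 parsecs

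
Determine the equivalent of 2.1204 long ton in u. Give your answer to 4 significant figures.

1.297 × 10^30 atomic mass units

1 long ton = 6.11878 × 10^29 atomic mass units.
2.1204 × 6.11878 × 10^29 ≈ 1.297 × 10^30 u.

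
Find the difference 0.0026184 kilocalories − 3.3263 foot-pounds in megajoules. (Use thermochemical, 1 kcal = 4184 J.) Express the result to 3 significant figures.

6.45 × 10^-6 megajoules

0.0026184 kcal = 1.09554 × 10^-5 MJ and 3.3263 ft·lbf = 4.50986 × 10^-6 MJ.
1.09554 × 10^-5 − 4.50986 × 10^-6 ≈ 6.45 × 10^-6 MJ.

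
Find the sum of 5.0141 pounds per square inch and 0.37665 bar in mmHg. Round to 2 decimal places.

5.0141 psi = 259.3038 mmHg and 0.37665 bar = 282.5107 mmHg.
259.3038 + 282.5107 ≈ 541.81 mmHg.

541.81 millimeters of mercury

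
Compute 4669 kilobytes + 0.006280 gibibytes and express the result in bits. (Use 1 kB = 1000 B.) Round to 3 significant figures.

4669 kB = 3.73520e+7 bit and 0.006280 GiB = 5.39448e+7 bit.
3.73520e+7 + 5.39448e+7 ≈ 9.13e+7 bit.

9.13e+7 bit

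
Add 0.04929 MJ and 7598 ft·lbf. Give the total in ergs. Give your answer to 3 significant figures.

0.04929 MJ = 4.92900 × 10^11 erg and 7598 ft·lbf = 1.03015 × 10^11 erg.
4.92900 × 10^11 + 1.03015 × 10^11 ≈ 5.96 × 10^11 erg.

5.96 × 10^11 erg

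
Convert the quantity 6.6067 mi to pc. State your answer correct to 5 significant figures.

3.4457 × 10^-13 parsecs

1 mile = 5.21553 × 10^-14 parsecs.
6.6067 × 5.21553 × 10^-14 ≈ 3.4457 × 10^-13 pc.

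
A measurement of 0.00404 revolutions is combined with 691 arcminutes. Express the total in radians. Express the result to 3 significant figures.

0.226 radians

0.00404 rev = 0.0253841 rad and 691 arcmin = 0.201004 rad.
0.0253841 + 0.201004 ≈ 0.226 rad.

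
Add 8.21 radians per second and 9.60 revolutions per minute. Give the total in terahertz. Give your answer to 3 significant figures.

1.47 × 10^-12 THz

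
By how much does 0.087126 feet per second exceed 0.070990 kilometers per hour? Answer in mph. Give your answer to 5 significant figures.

0.015293 mph

0.087126 ft/s = 0.0594041 mph and 0.070990 km/h = 0.0441111 mph.
0.0594041 − 0.0441111 ≈ 0.015293 mph.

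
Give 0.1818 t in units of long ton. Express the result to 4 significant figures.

0.1789 long tons

1 t = 0.984207 long ton.
Thus 0.1818 × 0.984207 ≈ 0.1789 long ton.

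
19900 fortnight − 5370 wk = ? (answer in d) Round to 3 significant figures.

19900 fortnight = 278600 d and 5370 wk = 37590.0 d.
278600 − 37590.0 ≈ 241000 d.

241000 days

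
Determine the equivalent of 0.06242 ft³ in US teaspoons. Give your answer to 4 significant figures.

1 ft³ = 5745.04 US tsp.
So 0.06242 × 5745.04 ≈ 358.6 US tsp.

358.6 US tsp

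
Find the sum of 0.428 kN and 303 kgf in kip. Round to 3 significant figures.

0.764 kip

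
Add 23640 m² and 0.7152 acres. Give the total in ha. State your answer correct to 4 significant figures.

2.653 ha

23640 m² = 2.36400 ha and 0.7152 acre = 0.289431 ha.
2.36400 + 0.289431 ≈ 2.653 ha.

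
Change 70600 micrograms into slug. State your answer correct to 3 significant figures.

4.84e-6 slug

1 μg = 6.85218e-11 slug.
So 70600 × 6.85218e-11 ≈ 4.84e-6 slug.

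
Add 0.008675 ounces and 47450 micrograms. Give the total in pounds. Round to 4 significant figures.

0.0006468 lb

0.008675 oz = 0.0005421875 lb and 47450 μg = 0.0001046093 lb.
0.0005421875 + 0.0001046093 ≈ 0.0006468 lb.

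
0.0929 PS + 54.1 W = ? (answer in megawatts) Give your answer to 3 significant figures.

0.0929 PS = 6.83278 × 10^-5 MW and 54.1 W = 5.41000 × 10^-5 MW.
6.83278 × 10^-5 + 5.41000 × 10^-5 ≈ 0.000122 MW.

0.000122 megawatts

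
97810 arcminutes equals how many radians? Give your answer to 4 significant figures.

1 arcmin = 0.000290888 rad.
Then 97810 × 0.000290888 ≈ 28.45 rad.

28.45 rad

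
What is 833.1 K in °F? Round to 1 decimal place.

K = (°F + 459.67) × 5/9.
Applying the formula gives 1039.9 °F.

1039.9 degrees Fahrenheit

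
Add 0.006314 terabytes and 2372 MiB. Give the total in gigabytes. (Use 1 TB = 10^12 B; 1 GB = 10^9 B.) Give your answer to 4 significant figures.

8.801 GB

0.006314 TB = 6.31400 GB and 2372 MiB = 2.48722 GB.
6.31400 + 2.48722 ≈ 8.801 GB.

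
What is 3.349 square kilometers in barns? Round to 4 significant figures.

3.349e+34 barn

1 square kilometer = 1.00000e+34 barns.
3.349 × 1.00000e+34 ≈ 3.349e+34 barn.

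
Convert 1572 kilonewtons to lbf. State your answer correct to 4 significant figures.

353400 lbf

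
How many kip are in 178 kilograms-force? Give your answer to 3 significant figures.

0.392 kip

1 kilogram-force = 0.00220462 kip.
178 × 0.00220462 ≈ 0.392 kip.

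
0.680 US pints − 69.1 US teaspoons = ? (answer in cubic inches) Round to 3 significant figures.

0.680 US pt = 19.6350 in³ and 69.1 US tsp = 20.7840 in³.
19.6350 − 20.7840 ≈ -1.15 in³.

-1.15 in³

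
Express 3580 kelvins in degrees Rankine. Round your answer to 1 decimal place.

6444.0 degrees Rankine

°R = K × 9/5.
Applying the formula gives 6444.0 °R.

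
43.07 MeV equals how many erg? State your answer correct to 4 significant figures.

1 megaelectronvolt = 1.60218 × 10^-6 erg.
Then 43.07 × 1.60218 × 10^-6 ≈ 6.901 × 10^-5 erg.

6.901 × 10^-5 erg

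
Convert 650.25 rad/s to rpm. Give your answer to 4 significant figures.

1 rad/s = 9.54930 revolutions per minute.
So 650.25 × 9.54930 ≈ 6209 rpm.

6209 rpm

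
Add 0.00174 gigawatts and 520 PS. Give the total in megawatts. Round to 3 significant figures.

2.12 megawatts

0.00174 GW = 1.74000 MW and 520 PS = 0.382459 MW.
1.74000 + 0.382459 ≈ 2.12 MW.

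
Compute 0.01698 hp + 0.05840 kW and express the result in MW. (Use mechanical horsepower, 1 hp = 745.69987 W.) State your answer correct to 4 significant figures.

0.01698 hp = 1.26620 × 10^-5 MW and 0.05840 kW = 5.84000 × 10^-5 MW.
1.26620 × 10^-5 + 5.84000 × 10^-5 ≈ 7.106 × 10^-5 MW.

7.106 × 10^-5 MW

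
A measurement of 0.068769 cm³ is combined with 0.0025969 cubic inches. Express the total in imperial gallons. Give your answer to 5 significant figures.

0.068769 cm³ = 1.51271e-5 imp gal and 0.0025969 in³ = 9.36092e-6 imp gal.
1.51271e-5 + 9.36092e-6 ≈ 2.4488e-5 imp gal.

2.4488e-5 imp gal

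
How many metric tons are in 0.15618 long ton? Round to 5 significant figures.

0.15869 t

1 long ton = 1.01605 t.
So 0.15618 × 1.01605 ≈ 0.15869 t.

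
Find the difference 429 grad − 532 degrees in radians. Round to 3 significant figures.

-2.55 radians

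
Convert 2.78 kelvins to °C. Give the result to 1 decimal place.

-270.4 °C

K = °C + 273.15.
Applying the formula gives -270.4 °C.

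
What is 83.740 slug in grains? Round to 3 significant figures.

1.89 × 10^7 gr

1 slug = 225218 grains.
Thus 83.740 × 225218 ≈ 1.89 × 10^7 gr.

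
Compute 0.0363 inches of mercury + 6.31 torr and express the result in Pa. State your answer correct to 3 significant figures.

964 pascals

0.0363 inHg = 122.926 Pa and 6.31 torr = 841.264 Pa.
122.926 + 841.264 ≈ 964 Pa.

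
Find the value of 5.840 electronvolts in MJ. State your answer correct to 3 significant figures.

1 eV = 1.60218 × 10^-25 megajoules.
5.840 × 1.60218 × 10^-25 ≈ 9.36 × 10^-25 MJ.

9.36 × 10^-25 MJ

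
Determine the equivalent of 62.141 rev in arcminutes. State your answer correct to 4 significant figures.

1.342 × 10^6 arcmin

1 rev = 21600.0 arcmin.
So 62.141 × 21600.0 ≈ 1.342 × 10^6 arcmin.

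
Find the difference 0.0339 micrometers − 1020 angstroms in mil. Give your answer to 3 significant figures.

0.0339 μm = 0.00133465 mil and 1020 Å = 0.00401575 mil.
0.00133465 − 0.00401575 ≈ -0.00268 mil.

-0.00268 mil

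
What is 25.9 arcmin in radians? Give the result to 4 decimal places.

1 arcmin = 0.000290888 radians.
Thus 25.9 × 0.000290888 ≈ 0.0075 rad.

0.0075 radians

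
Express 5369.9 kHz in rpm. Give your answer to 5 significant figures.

1 kHz = 60000.0 revolutions per minute.
Thus 5369.9 × 60000.0 ≈ 3.2219e+8 rpm.

3.2219e+8 rpm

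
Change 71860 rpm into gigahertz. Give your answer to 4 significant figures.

1.198e-6 GHz

1 revolution per minute = 1.66667e-11 GHz.
71860 × 1.66667e-11 ≈ 1.198e-6 GHz.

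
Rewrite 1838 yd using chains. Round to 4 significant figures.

83.55 chain

1 yard = 0.0454545 chain.
So 1838 × 0.0454545 ≈ 83.55 chain.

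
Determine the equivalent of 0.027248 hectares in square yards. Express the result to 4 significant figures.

325.9 yd²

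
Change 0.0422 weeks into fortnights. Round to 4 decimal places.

0.0211 fortnight

1 week = 0.500000 fortnights.
Then 0.0422 × 0.500000 ≈ 0.0211 fortnight.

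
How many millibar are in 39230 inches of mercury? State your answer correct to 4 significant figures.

1.328 × 10^6 millibar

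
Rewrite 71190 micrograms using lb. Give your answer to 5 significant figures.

1 μg = 2.20462e-9 pounds.
So 71190 × 2.20462e-9 ≈ 0.00015695 lb.

0.00015695 pounds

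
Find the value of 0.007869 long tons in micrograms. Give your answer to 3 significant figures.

8.00 × 10^9 μg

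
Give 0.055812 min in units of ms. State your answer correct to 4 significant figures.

1 minute = 60000.0 ms.
Thus 0.055812 × 60000.0 ≈ 3349 ms.

3349 milliseconds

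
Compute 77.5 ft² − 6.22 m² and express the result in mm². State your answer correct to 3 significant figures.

980000 square millimeters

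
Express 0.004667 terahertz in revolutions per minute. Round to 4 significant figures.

1 THz = 6.00000e+13 revolutions per minute.
Then 0.004667 × 6.00000e+13 ≈ 2.800e+11 rpm.

2.800e+11 revolutions per minute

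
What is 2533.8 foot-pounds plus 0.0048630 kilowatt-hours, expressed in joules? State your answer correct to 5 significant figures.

20942 J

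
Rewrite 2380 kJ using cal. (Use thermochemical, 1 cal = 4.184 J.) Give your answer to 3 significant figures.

569000 cal

1 kJ = 239.006 cal.
So 2380 × 239.006 ≈ 569000 cal.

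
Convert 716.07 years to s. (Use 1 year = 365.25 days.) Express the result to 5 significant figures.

1 year = 3.15576 × 10^7 s.
Then 716.07 × 3.15576 × 10^7 ≈ 2.2597 × 10^10 s.

2.2597 × 10^10 seconds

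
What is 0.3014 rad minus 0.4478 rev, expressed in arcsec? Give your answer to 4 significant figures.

-518200 arcseconds

0.3014 rad = 62168.2 arcsec and 0.4478 rev = 580349 arcsec.
62168.2 − 580349 ≈ -518200 arcsec.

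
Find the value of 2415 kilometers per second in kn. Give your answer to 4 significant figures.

4.694e+6 kn

1 kilometer per second = 1943.84 kn.
Then 2415 × 1943.84 ≈ 4.694e+6 kn.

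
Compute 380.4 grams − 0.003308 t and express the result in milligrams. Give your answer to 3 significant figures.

380.4 g = 380400 mg and 0.003308 t = 3.30800e+6 mg.
380400 − 3.30800e+6 ≈ -2.93e+6 mg.

-2.93e+6 milligrams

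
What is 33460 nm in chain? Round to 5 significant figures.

1.6633 × 10^-6 chains

1 nm = 4.97097 × 10^-11 chains.
Then 33460 × 4.97097 × 10^-11 ≈ 1.6633 × 10^-6 chain.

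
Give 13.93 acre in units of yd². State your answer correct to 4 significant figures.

67420 yd²

1 acre = 4840.00 yd².
13.93 × 4840.00 ≈ 67420 yd².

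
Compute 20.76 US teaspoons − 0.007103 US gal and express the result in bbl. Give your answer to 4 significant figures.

0.0004745 bbl

20.76 US tsp = 0.000643601 bbl and 0.007103 US gal = 0.000169119 bbl.
0.000643601 − 0.000169119 ≈ 0.0004745 bbl.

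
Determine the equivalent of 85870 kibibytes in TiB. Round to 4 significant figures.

7.997 × 10^-5 tebibytes

1 kibibyte = 9.31323 × 10^-10 TiB.
85870 × 9.31323 × 10^-10 ≈ 7.997 × 10^-5 TiB.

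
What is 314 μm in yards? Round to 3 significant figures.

0.000343 yd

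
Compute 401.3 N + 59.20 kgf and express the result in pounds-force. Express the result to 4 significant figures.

220.7 pounds-force

401.3 N = 90.2158 lbf and 59.20 kgf = 130.514 lbf.
90.2158 + 130.514 ≈ 220.7 lbf.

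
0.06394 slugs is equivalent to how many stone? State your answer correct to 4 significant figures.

0.1469 st

1 slug = 2.29815 stone.
0.06394 × 2.29815 ≈ 0.1469 st.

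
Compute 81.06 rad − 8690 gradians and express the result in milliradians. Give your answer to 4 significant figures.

-55440 mrad

81.06 rad = 81060.0 mrad and 8690 grad = 136502 mrad.
81060.0 − 136502 ≈ -55440 mrad.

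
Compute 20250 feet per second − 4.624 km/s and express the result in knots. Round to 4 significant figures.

3009 kn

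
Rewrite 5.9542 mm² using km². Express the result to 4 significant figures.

1 mm² = 1.00000e-12 km².
5.9542 × 1.00000e-12 ≈ 5.954e-12 km².

5.954e-12 km²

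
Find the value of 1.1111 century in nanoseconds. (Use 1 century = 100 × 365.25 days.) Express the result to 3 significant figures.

3.51e+18 ns

1 century = 3.15576e+18 nanoseconds.
Thus 1.1111 × 3.15576e+18 ≈ 3.51e+18 ns.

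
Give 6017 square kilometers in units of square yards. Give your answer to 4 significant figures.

1 km² = 1.19599e+6 yd².
6017 × 1.19599e+6 ≈ 7.196e+9 yd².

7.196e+9 square yards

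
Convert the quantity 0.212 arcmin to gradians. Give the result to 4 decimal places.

0.0039 grad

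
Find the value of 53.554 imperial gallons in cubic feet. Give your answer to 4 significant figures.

8.598 ft³

1 imp gal = 0.160544 cubic feet.
Then 53.554 × 0.160544 ≈ 8.598 ft³.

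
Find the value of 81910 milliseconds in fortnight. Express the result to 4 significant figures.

1 millisecond = 8.26720 × 10^-10 fortnight.
So 81910 × 8.26720 × 10^-10 ≈ 6.772 × 10^-5 fortnight.

6.772 × 10^-5 fortnights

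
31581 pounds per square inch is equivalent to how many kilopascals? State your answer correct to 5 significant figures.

1 psi = 6.89476 kilopascals.
So 31581 × 6.89476 ≈ 217740 kPa.

217740 kPa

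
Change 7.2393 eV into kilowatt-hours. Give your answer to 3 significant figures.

3.22 × 10^-25 kWh

1 electronvolt = 4.45049 × 10^-26 kilowatt-hours.
Thus 7.2393 × 4.45049 × 10^-26 ≈ 3.22 × 10^-25 kWh.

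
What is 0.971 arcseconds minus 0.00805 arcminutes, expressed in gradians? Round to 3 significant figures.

0.000151 gradians

0.971 arcsec = 0.000299691 grad and 0.00805 arcmin = 0.000149074 grad.
0.000299691 − 0.000149074 ≈ 0.000151 grad.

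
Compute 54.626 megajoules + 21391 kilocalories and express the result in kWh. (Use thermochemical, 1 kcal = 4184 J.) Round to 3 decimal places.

54.626 MJ = 15.1739 kWh and 21391 kcal = 24.8611 kWh.
15.1739 + 24.8611 ≈ 40.035 kWh.

40.035 kWh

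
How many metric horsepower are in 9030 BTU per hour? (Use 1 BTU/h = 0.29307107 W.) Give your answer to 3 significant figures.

3.60 PS

1 BTU per hour = 0.000398466 PS.
9030 × 0.000398466 ≈ 3.60 PS.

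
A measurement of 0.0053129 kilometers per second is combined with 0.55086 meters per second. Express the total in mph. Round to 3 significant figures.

13.1 miles per hour

0.0053129 km/s = 11.8846 mph and 0.55086 m/s = 1.23224 mph.
11.8846 + 1.23224 ≈ 13.1 mph.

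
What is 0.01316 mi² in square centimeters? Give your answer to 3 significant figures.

3.41 × 10^8 cm²

1 mi² = 2.58999 × 10^10 square centimeters.
Thus 0.01316 × 2.58999 × 10^10 ≈ 3.41 × 10^8 cm².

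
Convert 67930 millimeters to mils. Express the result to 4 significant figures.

2.674e+6 mil

1 millimeter = 39.3701 mils.
Thus 67930 × 39.3701 ≈ 2.674e+6 mil.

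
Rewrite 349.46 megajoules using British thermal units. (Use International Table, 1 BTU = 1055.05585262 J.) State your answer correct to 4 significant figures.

331200 BTU

1 MJ = 947.817 British thermal units.
Then 349.46 × 947.817 ≈ 331200 BTU.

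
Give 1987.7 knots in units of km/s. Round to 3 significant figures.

1 kn = 0.000514444 km/s.
So 1987.7 × 0.000514444 ≈ 1.02 km/s.

1.02 kilometers per second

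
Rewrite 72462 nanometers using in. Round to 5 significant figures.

0.0028528 in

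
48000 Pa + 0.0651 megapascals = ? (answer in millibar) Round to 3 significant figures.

48000 Pa = 480.000 mbar and 0.0651 MPa = 651.000 mbar.
480.000 + 651.000 ≈ 1130 mbar.

1130 millibar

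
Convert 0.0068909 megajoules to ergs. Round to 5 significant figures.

1 megajoule = 1.00000e+13 erg.
Thus 0.0068909 × 1.00000e+13 ≈ 6.8909e+10 erg.

6.8909e+10 ergs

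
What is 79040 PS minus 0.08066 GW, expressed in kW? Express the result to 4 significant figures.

-22530 kW

79040 PS = 58133.8 kW and 0.08066 GW = 80660.0 kW.
58133.8 − 80660.0 ≈ -22530 kW.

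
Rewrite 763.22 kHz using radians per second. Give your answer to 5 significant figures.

1 kHz = 6283.19 radians per second.
Thus 763.22 × 6283.19 ≈ 4.7955e+6 rad/s.

4.7955e+6 rad/s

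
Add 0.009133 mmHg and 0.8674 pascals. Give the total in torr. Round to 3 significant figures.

0.0156 torr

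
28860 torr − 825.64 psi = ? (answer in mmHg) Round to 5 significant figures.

28860 torr = 28860.0 mmHg and 825.64 psi = 42697.9 mmHg.
28860.0 − 42697.9 ≈ -13838 mmHg.

-13838 millimeters of mercury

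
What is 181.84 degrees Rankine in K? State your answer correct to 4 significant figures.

°R = K × 9/5.
Applying the formula gives 101.0 K.

101.0 K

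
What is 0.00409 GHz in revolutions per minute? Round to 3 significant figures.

2.45e+8 rpm

1 gigahertz = 6.00000e+10 rpm.
0.00409 × 6.00000e+10 ≈ 2.45e+8 rpm.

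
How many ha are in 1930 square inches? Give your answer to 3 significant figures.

0.000125 ha

1 square inch = 6.45160 × 10^-8 hectares.
So 1930 × 6.45160 × 10^-8 ≈ 0.000125 ha.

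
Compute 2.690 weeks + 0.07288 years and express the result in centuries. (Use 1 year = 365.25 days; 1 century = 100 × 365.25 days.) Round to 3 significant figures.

2.690 wk = 0.000515537 century and 0.07288 yr = 0.000728800 century.
0.000515537 + 0.000728800 ≈ 0.00124 century.

0.00124 century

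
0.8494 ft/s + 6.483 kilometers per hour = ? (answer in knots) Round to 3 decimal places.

4.004 kn

0.8494 ft/s = 0.503256 kn and 6.483 km/h = 3.50054 kn.
0.503256 + 3.50054 ≈ 4.004 kn.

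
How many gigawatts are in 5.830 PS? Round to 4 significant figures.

4.288e-6 GW

1 metric horsepower = 7.35499e-7 gigawatts.
Thus 5.830 × 7.35499e-7 ≈ 4.288e-6 GW.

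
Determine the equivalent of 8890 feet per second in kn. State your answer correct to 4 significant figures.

1 foot per second = 0.592484 knots.
Then 8890 × 0.592484 ≈ 5267 kn.

5267 kn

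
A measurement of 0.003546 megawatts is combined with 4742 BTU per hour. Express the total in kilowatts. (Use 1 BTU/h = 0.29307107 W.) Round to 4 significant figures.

0.003546 MW = 3.54600 kW and 4742 BTU/h = 1.38974 kW.
3.54600 + 1.38974 ≈ 4.936 kW.

4.936 kilowatts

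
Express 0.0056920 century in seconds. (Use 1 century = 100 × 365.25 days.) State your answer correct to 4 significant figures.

1 century = 3.15576e+9 s.
Thus 0.0056920 × 3.15576e+9 ≈ 1.796e+7 s.

1.796e+7 seconds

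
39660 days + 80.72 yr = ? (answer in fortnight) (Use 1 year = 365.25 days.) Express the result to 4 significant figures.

4939 fortnight

39660 d = 2832.86 fortnight and 80.72 yr = 2105.93 fortnight.
2832.86 + 2105.93 ≈ 4939 fortnight.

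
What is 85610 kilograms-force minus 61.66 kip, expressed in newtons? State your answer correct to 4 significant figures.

565300 newtons

85610 kgf = 839547 N and 61.66 kip = 274277 N.
839547 − 274277 ≈ 565300 N.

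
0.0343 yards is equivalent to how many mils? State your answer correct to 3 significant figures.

1230 mils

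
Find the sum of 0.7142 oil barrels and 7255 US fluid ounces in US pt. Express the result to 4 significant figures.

693.4 US pints

0.7142 bbl = 239.9712 US pt and 7255 US fl oz = 453.4375 US pt.
239.9712 + 453.4375 ≈ 693.4 US pt.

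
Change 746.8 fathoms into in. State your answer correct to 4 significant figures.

1 fathom = 72.0000 inches.
So 746.8 × 72.0000 ≈ 53770 in.

53770 inches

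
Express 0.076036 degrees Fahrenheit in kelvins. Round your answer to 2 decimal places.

255.41 K

K = (°F + 459.67) × 5/9.
Applying the formula gives 255.41 K.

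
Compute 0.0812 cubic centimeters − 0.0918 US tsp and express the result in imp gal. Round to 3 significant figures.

0.0812 cm³ = 1.78615e-5 imp gal and 0.0918 US tsp = 9.95306e-5 imp gal.
1.78615e-5 − 9.95306e-5 ≈ -8.17e-5 imp gal.

-8.17e-5 imp gal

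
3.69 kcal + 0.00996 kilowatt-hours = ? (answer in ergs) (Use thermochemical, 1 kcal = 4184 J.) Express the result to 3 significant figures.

5.13 × 10^11 erg

3.69 kcal = 1.54390 × 10^11 erg and 0.00996 kWh = 3.58560 × 10^11 erg.
1.54390 × 10^11 + 3.58560 × 10^11 ≈ 5.13 × 10^11 erg.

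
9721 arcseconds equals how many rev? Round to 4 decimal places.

0.0075 rev

1 arcsecond = 7.71605 × 10^-7 rev.
9721 × 7.71605 × 10^-7 ≈ 0.0075 rev.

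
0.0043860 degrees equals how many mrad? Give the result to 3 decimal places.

1 ° = 17.4533 mrad.
0.0043860 × 17.4533 ≈ 0.077 mrad.

0.077 mrad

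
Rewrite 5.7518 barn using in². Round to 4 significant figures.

1 barn = 1.55000 × 10^-25 square inches.
Then 5.7518 × 1.55000 × 10^-25 ≈ 8.915 × 10^-25 in².

8.915 × 10^-25 in²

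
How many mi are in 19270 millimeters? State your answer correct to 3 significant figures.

1 millimeter = 6.21371e-7 miles.
19270 × 6.21371e-7 ≈ 0.0120 mi.

0.0120 mi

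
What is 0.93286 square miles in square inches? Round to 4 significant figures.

3.745e+9 square inches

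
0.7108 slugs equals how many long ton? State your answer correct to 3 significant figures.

0.0102 long tons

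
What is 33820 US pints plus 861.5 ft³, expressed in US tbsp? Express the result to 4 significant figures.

2.732 × 10^6 US tbsp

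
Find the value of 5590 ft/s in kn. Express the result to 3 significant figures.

1 ft/s = 0.592484 knots.
Then 5590 × 0.592484 ≈ 3310 kn.

3310 kn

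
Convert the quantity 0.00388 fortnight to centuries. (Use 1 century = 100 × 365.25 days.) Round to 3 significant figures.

1 fortnight = 0.000383299 century.
Then 0.00388 × 0.000383299 ≈ 1.49e-6 century.

1.49e-6 century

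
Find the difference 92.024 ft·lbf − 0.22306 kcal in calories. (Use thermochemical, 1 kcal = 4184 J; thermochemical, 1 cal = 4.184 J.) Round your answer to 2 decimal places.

92.024 ft·lbf = 29.8202 cal and 0.22306 kcal = 223.060 cal.
29.8202 − 223.060 ≈ -193.24 cal.

-193.24 cal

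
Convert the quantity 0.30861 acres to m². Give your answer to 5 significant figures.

1 acre = 4046.86 square meters.
Thus 0.30861 × 4046.86 ≈ 1248.9 m².

1248.9 m²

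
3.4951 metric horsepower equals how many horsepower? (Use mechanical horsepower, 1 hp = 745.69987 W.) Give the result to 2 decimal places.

3.45 hp

1 metric horsepower = 0.986320 hp.
So 3.4951 × 0.986320 ≈ 3.45 hp.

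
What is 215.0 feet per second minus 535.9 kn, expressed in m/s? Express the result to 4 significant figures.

215.0 ft/s = 65.5320 m/s and 535.9 kn = 275.691 m/s.
65.5320 − 275.691 ≈ -210.2 m/s.

-210.2 meters per second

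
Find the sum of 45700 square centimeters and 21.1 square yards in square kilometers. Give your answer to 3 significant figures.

45700 cm² = 4.57000 × 10^-6 km² and 21.1 yd² = 1.76423 × 10^-5 km².
4.57000 × 10^-6 + 1.76423 × 10^-5 ≈ 2.22 × 10^-5 km².

2.22 × 10^-5 square kilometers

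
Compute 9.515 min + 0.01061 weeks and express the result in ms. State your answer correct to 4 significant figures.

6.988e+6 ms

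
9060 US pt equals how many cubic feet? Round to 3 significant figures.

151 ft³

1 US pint = 0.0167101 ft³.
Thus 9060 × 0.0167101 ≈ 151 ft³.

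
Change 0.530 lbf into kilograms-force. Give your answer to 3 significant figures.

0.240 kilograms-force

1 lbf = 0.453592 kgf.
Then 0.530 × 0.453592 ≈ 0.240 kgf.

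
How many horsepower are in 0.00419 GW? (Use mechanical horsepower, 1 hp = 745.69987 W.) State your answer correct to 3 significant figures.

5620 horsepower

1 gigawatt = 1.34102 × 10^6 hp.
So 0.00419 × 1.34102 × 10^6 ≈ 5620 hp.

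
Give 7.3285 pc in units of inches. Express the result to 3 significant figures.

8.90 × 10^18 inches

1 parsec = 1.21483 × 10^18 in.
7.3285 × 1.21483 × 10^18 ≈ 8.90 × 10^18 in.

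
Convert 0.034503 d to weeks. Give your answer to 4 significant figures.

0.004929 wk

1 d = 0.142857 weeks.
Thus 0.034503 × 0.142857 ≈ 0.004929 wk.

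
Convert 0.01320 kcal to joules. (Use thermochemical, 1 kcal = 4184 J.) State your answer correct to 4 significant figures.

1 kilocalorie = 4184.00 J.
0.01320 × 4184.00 ≈ 55.23 J.

55.23 J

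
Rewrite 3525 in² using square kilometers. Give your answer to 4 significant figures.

2.274e-6 square kilometers

1 square inch = 6.45160e-10 square kilometers.
So 3525 × 6.45160e-10 ≈ 2.274e-6 km².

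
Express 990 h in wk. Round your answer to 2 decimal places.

1 hour = 0.00595238 wk.
Thus 990 × 0.00595238 ≈ 5.89 wk.

5.89 weeks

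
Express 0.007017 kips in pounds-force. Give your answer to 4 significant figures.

1 kip = 1000.00 pounds-force.
0.007017 × 1000.00 ≈ 7.017 lbf.

7.017 pounds-force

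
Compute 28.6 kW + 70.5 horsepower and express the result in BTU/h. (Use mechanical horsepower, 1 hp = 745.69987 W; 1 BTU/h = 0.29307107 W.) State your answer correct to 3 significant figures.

277000 BTU/h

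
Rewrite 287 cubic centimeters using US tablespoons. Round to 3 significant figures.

19.4 US tbsp

1 cm³ = 0.0676280 US tablespoons.
Thus 287 × 0.0676280 ≈ 19.4 US tbsp.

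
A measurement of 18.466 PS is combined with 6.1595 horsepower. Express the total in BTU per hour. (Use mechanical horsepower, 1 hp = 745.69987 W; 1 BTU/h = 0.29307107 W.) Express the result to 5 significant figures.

62015 BTU per hour

18.466 PS = 46342.8 BTU/h and 6.1595 hp = 15672.4 BTU/h.
46342.8 + 15672.4 ≈ 62015 BTU/h.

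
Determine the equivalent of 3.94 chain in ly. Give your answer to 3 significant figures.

1 chain = 2.12635e-15 ly.
Thus 3.94 × 2.12635e-15 ≈ 8.38e-15 ly.

8.38e-15 ly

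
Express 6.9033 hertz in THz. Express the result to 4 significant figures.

6.903e-12 terahertz

1 hertz = 1.00000e-12 THz.
6.9033 × 1.00000e-12 ≈ 6.903e-12 THz.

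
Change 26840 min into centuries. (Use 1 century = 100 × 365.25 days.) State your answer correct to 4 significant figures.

1 min = 1.90129e-8 centuries.
Then 26840 × 1.90129e-8 ≈ 0.0005103 century.

0.0005103 century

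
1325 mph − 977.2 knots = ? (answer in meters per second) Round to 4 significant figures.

89.61 m/s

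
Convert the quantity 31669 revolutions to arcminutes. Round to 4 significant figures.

1 rev = 21600.0 arcminutes.
So 31669 × 21600.0 ≈ 6.841 × 10^8 arcmin.

6.841 × 10^8 arcminutes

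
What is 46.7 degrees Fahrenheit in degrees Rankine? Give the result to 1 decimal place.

506.4 degrees Rankine

°R = °F + 459.67.
Applying the formula gives 506.4 °R.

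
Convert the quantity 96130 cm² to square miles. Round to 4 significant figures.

3.712 × 10^-6 mi²

1 square centimeter = 3.86102 × 10^-11 mi².
So 96130 × 3.86102 × 10^-11 ≈ 3.712 × 10^-6 mi².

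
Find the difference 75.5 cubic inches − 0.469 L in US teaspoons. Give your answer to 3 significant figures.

156 US tsp

75.5 in³ = 251.013 US tsp and 0.469 L = 95.1527 US tsp.
251.013 − 95.1527 ≈ 156 US tsp.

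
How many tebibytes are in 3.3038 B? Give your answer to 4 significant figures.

3.005 × 10^-12 tebibytes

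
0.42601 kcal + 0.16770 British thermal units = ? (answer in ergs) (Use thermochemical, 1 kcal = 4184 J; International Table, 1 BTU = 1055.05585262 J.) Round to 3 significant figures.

1.96e+10 ergs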